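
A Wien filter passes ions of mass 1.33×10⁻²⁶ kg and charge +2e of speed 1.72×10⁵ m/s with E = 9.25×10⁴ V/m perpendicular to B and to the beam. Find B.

Balance of forces in the selector: qE = qvB ⇒ B = E/v.
B = 9.25×10⁴/1.72×10⁵ = 0.538 T.

B = 0.538 T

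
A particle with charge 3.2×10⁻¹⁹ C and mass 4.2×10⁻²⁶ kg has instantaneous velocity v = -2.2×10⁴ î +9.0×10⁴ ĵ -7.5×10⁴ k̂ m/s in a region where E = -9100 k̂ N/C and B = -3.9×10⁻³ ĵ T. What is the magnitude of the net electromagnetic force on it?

|F| ≈ 2.89×10⁻¹⁵ N

v×B = (-292, 0, 85.8) N/C.
E + v×B = (-292, 0, -9010) N/C.
F = q(E + v×B) = (3.2×10⁻¹⁹ C)·(-292, 0, -9010) = (-9.36×10⁻¹⁷, 0, -2.88×10⁻¹⁵) N.
|F| = 2.89×10⁻¹⁵ N.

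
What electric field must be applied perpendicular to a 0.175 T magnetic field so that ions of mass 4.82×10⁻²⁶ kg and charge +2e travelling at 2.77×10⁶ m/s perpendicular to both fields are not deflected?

For straight-line motion qE = qvB, so E = vB.
E = 2.77×10⁶ × 0.175 = 4.85×10⁵ V/m.

E = 4.85×10⁵ V/m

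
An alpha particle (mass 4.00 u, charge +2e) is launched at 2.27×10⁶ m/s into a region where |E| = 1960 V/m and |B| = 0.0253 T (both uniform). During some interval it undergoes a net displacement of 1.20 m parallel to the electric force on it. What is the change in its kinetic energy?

ΔKE ≈ 7.54×10⁻¹⁶ J

The magnetic force is always ⟂ v and does no work; only the electric force changes KE.
ΔKE = F_E · d = |q|E d = (3.204×10⁻¹⁹)(1960)(1.20) ≈ 7.54×10⁻¹⁶ J.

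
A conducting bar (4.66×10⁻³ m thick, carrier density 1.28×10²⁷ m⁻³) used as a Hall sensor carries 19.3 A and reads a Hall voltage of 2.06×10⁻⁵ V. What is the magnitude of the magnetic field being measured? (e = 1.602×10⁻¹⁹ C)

B ≈ 1.02 T

From V_H = IB/(n e t), B = V_H n e t / I.
B = (2.06×10⁻⁵)(1.28×10²⁷)(1.602×10⁻¹⁹)(4.66×10⁻³)/19.3 ≈ 1.02 T.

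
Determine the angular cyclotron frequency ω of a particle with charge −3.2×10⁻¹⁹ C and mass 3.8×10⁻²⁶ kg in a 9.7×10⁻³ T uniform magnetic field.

ω = |q|B/m.
ω = (3.2×10⁻¹⁹)(9.7×10⁻³)/3.8×10⁻²⁶ ≈ 8.2×10⁴ rad/s.

ω ≈ 8.2×10⁴ rad/s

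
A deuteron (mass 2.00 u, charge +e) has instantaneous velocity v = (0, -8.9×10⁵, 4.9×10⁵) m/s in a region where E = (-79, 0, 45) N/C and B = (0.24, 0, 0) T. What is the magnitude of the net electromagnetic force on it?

|F| ≈ 3.91×10⁻¹⁴ N

v×B = (0, 1.18×10⁵, 2.14×10⁵) N/C.
E + v×B = (-79.0, 1.18×10⁵, 2.14×10⁵) N/C.
F = q(E + v×B) = (1.602×10⁻¹⁹ C)·(-79.0, 1.18×10⁵, 2.14×10⁵) = (-1.27×10⁻¹⁷, 1.88×10⁻¹⁴, 3.42×10⁻¹⁴) N.
|F| = 3.91×10⁻¹⁴ N.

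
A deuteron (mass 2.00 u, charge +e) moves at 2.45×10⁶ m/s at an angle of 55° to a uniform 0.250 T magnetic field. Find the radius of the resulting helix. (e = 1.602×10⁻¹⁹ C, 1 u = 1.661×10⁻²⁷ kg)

r ≈ 0.166 m

v⊥ = v sinθ = 2.45×10⁶·sin55° ≈ 2.007×10⁶ m/s.
r = m v⊥/(|q|B) = (3.322×10⁻²⁷)(2.007×10⁶)/((1.602×10⁻¹⁹)(0.250)) ≈ 0.166 m.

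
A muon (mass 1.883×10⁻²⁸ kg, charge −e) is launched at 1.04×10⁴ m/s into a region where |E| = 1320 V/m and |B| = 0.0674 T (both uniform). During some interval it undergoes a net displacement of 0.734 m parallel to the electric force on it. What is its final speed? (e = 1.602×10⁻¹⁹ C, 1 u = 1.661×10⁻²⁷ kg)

B does no work; ΔKE = |q|E d.
½mv_f² = ½mv₀² + |q|Ed = ½(1.883×10⁻²⁸)(1.04×10⁴)² + (1.602×10⁻¹⁹)(1320)(0.734) ≈ 1.018×10⁻²⁰ J + 1.552×10⁻¹⁶ J ≈ 1.552×10⁻¹⁶ J.
v_f = √(2·1.552×10⁻¹⁶/1.883×10⁻²⁸) ≈ 1.28×10⁶ m/s.

v_f ≈ 1.28×10⁶ m/s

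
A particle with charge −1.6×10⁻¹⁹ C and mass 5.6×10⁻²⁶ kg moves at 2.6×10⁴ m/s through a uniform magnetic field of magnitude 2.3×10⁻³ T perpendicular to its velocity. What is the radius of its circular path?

r ≈ 4.0 m

The magnetic force provides the centripetal force: |q|vB = mv²/r.
r = mv/(|q|B) = (5.6×10⁻²⁶)(2.6×10⁴)/((1.6×10⁻¹⁹)(2.3×10⁻³)) ≈ 4.0 m.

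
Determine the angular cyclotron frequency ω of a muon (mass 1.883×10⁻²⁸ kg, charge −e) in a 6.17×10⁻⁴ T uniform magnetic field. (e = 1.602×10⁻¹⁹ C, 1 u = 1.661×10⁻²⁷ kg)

ω = |q|B/m.
ω = (1.602×10⁻¹⁹)(6.17×10⁻⁴)/1.883×10⁻²⁸ ≈ 5.25×10⁵ rad/s.

ω ≈ 5.25×10⁵ rad/s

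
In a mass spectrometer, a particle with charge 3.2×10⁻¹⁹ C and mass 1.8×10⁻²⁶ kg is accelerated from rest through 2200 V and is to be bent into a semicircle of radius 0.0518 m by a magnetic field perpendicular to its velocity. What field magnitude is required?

v = √(2|q|V/m) = √(2·3.2×10⁻¹⁹·2200/1.8×10⁻²⁶) ≈ 2.797×10⁵ m/s.
B = mv/(|q|r) = (1.8×10⁻²⁶)(2.797×10⁵)/((3.2×10⁻¹⁹)(0.0518)) ≈ 0.304 T.

B ≈ 0.304 T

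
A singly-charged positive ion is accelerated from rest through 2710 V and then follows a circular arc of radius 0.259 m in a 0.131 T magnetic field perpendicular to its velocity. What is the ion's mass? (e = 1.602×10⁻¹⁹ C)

m ≈ 3.40×10⁻²⁶ kg

Combine |q|V = ½mv² and r = mv/(|q|B): eliminate v to get m = qB²r²/(2V).
m = (1.602×10⁻¹⁹)(0.131)²(0.259)²/(2·2710) ≈ 3.40×10⁻²⁶ kg.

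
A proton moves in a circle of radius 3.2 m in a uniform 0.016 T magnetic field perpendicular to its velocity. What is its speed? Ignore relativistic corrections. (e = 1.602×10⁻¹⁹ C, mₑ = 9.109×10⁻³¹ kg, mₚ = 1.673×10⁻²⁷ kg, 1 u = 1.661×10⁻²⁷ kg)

v ≈ 4.9×10⁶ m/s

From |q|vB = mv²/r, v = |q|Br/m.
v = (1.602×10⁻¹⁹)(0.016)(3.2)/1.673×10⁻²⁷ ≈ 4.9×10⁶ m/s.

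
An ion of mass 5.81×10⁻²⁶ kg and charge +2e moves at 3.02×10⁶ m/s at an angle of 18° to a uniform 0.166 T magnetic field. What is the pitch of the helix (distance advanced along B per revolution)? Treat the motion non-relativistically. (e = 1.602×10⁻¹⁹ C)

p ≈ 19.7 m

v∥ = v cosθ = 3.02×10⁶·cos18° ≈ 2.872×10⁶ m/s.
T = 2πm/(|q|B) = 2π(5.81×10⁻²⁶)/((3.204×10⁻¹⁹)(0.166)) ≈ 6.864×10⁻⁶ s.
pitch = v∥ T = (2.872×10⁶)(6.864×10⁻⁶) ≈ 19.7 m.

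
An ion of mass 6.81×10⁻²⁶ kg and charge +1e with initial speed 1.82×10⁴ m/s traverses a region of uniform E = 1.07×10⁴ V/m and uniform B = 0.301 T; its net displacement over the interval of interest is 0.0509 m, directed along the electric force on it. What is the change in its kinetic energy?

ΔKE ≈ 8.72×10⁻¹⁷ J

The magnetic force is always ⟂ v and does no work; only the electric force changes KE.
ΔKE = F_E · d = |q|E d = (1.602×10⁻¹⁹)(1.07×10⁴)(0.0509) ≈ 8.72×10⁻¹⁷ J.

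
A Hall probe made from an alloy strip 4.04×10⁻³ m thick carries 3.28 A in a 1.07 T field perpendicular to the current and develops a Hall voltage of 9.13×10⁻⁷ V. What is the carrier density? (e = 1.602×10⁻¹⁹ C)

From V_H = IB/(n e t), n = IB/(V_H e t).
n = (3.28)(1.07)/((9.13×10⁻⁷)(1.602×10⁻¹⁹)(4.04×10⁻³)) ≈ 5.94×10²⁷ m⁻³.

n ≈ 5.94×10²⁷ m⁻³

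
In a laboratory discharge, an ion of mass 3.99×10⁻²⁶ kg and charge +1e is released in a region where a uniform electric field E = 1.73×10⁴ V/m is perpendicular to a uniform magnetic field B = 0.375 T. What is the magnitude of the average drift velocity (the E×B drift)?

The steady drift has the magnetic force balancing the electric force, so v_d = E/B.
v_d = 1.73×10⁴/0.375 = 4.61×10⁴ m/s.

v_d ≈ 4.61×10⁴ m/s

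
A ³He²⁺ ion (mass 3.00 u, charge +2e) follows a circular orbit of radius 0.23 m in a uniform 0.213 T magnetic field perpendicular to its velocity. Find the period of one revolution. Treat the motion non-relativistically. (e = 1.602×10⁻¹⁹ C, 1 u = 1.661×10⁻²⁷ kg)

T ≈ 4.59×10⁻⁷ s

The cyclotron period depends only on m, q, B: T = 2πm/(|q|B).
T = 2π(4.983×10⁻²⁷)/((3.204×10⁻¹⁹)(0.213)) ≈ 4.59×10⁻⁷ s.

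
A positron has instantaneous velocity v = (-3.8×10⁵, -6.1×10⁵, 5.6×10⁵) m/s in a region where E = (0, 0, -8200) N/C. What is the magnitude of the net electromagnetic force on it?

|F| ≈ 1.31×10⁻¹⁵ N

Only an electric field acts, so F = qE = (1.602×10⁻¹⁹ C)·(0, 0, -8200) = (0, 0, -1.31×10⁻¹⁵) N.
|F| = 1.31×10⁻¹⁵ N.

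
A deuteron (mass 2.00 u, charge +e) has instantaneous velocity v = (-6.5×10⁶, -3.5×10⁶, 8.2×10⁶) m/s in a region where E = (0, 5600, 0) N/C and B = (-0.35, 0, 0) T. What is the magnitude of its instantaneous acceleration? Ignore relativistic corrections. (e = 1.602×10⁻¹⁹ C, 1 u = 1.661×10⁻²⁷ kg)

|a| ≈ 1.50×10¹⁴ m/s²

v×B = (0, -2.87×10⁶, -1.22×10⁶) N/C.
E + v×B = (0, -2.86×10⁶, -1.22×10⁶) N/C.
F = q(E + v×B) = (1.602×10⁻¹⁹ C)·(0, -2.86×10⁶, -1.22×10⁶) = (0, -4.59×10⁻¹³, -1.96×10⁻¹³) N.
|a| = |F|/m = 4.991×10⁻¹³/3.322×10⁻²⁷ ≈ 1.50×10¹⁴ m/s².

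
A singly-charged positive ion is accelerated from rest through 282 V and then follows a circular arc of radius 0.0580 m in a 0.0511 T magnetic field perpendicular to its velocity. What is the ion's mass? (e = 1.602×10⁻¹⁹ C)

Combine |q|V = ½mv² and r = mv/(|q|B): eliminate v to get m = qB²r²/(2V).
m = (1.602×10⁻¹⁹)(0.0511)²(0.0580)²/(2·282) ≈ 2.50×10⁻²⁷ kg.

m ≈ 2.50×10⁻²⁷ kg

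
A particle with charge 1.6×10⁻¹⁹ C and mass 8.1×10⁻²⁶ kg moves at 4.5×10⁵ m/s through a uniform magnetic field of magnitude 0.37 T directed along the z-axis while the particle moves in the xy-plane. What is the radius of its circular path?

r ≈ 0.62 m

The magnetic force provides the centripetal force: |q|vB = mv²/r.
r = mv/(|q|B) = (8.1×10⁻²⁶)(4.5×10⁵)/((1.6×10⁻¹⁹)(0.37)) ≈ 0.62 m.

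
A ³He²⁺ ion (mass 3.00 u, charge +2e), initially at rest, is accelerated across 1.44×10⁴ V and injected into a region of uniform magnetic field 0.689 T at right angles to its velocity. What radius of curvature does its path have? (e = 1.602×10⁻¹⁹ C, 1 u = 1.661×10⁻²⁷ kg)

Acceleration: |q|V = ½mv² ⇒ v = √(2|q|V/m) = √(2·3.204×10⁻¹⁹·1.44×10⁴/4.983×10⁻²⁷) ≈ 1.361×10⁶ m/s.
In the field: r = mv/(|q|B) = (4.983×10⁻²⁷)(1.361×10⁶)/((3.204×10⁻¹⁹)(0.689)) ≈ 0.0307 m.

r ≈ 0.0307 m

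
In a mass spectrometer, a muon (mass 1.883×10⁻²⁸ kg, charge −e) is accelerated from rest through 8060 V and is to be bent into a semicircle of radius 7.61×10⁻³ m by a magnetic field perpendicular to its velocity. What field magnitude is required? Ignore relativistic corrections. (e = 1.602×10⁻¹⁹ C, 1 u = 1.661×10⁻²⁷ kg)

B ≈ 0.572 T

v = √(2|q|V/m) = √(2·1.602×10⁻¹⁹·8060/1.883×10⁻²⁸) ≈ 3.703×10⁶ m/s.
B = mv/(|q|r) = (1.883×10⁻²⁸)(3.703×10⁶)/((1.602×10⁻¹⁹)(7.61×10⁻³)) ≈ 0.572 T.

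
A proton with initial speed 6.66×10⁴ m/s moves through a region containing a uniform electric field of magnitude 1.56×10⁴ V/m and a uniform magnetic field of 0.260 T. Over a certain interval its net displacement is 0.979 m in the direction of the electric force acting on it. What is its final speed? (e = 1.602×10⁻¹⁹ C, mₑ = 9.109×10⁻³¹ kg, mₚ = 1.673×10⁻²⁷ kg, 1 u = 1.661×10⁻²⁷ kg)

B does no work; ΔKE = |q|E d.
½mv_f² = ½mv₀² + |q|Ed = ½(1.673×10⁻²⁷)(6.66×10⁴)² + (1.602×10⁻¹⁹)(1.56×10⁴)(0.979) ≈ 3.710×10⁻¹⁸ J + 2.447×10⁻¹⁵ J ≈ 2.450×10⁻¹⁵ J.
v_f = √(2·2.450×10⁻¹⁵/1.673×10⁻²⁷) ≈ 1.71×10⁶ m/s.

v_f ≈ 1.71×10⁶ m/s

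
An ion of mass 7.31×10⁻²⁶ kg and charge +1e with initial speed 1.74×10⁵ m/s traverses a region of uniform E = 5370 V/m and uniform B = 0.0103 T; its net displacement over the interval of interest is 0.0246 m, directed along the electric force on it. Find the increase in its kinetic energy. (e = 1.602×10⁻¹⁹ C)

The magnetic force is always ⟂ v and does no work; only the electric force changes KE.
ΔKE = F_E · d = |q|E d = (1.602×10⁻¹⁹)(5370)(0.0246) ≈ 2.12×10⁻¹⁷ J.

ΔKE ≈ 2.12×10⁻¹⁷ J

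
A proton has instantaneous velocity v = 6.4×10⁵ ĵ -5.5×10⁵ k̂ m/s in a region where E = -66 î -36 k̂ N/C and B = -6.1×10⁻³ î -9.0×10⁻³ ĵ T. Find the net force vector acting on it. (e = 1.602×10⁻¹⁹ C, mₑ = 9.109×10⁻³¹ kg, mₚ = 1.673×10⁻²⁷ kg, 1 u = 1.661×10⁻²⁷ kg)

F ≈ (-8.04×10⁻¹⁶, 5.37×10⁻¹⁶, 6.20×10⁻¹⁶) N

v×B = (-4950, 3360, 3900) N/C.
E + v×B = (-5020, 3360, 3870) N/C.
F = q(E + v×B) = (1.602×10⁻¹⁹ C)·(-5020, 3360, 3870) = (-8.04×10⁻¹⁶, 5.37×10⁻¹⁶, 6.20×10⁻¹⁶) N.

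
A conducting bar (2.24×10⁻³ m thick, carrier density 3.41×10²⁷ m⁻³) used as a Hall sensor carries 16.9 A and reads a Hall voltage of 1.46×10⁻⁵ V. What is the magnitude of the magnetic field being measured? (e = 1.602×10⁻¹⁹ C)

B ≈ 1.06 T

From V_H = IB/(n e t), B = V_H n e t / I.
B = (1.46×10⁻⁵)(3.41×10²⁷)(1.602×10⁻¹⁹)(2.24×10⁻³)/16.9 ≈ 1.06 T.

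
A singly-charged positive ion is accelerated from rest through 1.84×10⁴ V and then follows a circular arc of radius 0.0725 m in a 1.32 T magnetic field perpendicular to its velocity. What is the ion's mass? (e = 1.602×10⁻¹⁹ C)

Combine |q|V = ½mv² and r = mv/(|q|B): eliminate v to get m = qB²r²/(2V).
m = (1.602×10⁻¹⁹)(1.32)²(0.0725)²/(2·1.84×10⁴) ≈ 3.99×10⁻²⁶ kg.

m ≈ 3.99×10⁻²⁶ kg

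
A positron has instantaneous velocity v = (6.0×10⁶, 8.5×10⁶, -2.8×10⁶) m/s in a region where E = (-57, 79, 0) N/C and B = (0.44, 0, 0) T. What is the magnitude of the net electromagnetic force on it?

v×B = (0, -1.23×10⁶, -3.74×10⁶) N/C.
E + v×B = (-57.0, -1.23×10⁶, -3.74×10⁶) N/C.
F = q(E + v×B) = (1.602×10⁻¹⁹ C)·(-57.0, -1.23×10⁶, -3.74×10⁶) = (-9.13×10⁻¹⁸, -1.97×10⁻¹³, -5.99×10⁻¹³) N.
|F| = 6.31×10⁻¹³ N.

|F| ≈ 6.31×10⁻¹³ N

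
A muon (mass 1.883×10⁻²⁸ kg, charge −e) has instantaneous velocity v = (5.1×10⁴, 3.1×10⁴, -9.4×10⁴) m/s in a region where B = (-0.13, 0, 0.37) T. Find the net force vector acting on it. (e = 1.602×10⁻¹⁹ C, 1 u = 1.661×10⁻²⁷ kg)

v×B = (1.15×10⁴, -6650, 4030) N/C.
F = q v×B = (−1.602×10⁻¹⁹ C)·(1.15×10⁴, -6650, 4030) = (-1.84×10⁻¹⁵, 1.07×10⁻¹⁵, -6.46×10⁻¹⁶) N.

F ≈ (-1.84×10⁻¹⁵, 1.07×10⁻¹⁵, -6.46×10⁻¹⁶) N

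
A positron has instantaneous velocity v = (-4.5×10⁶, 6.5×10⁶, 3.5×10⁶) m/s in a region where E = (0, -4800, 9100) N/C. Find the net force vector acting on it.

Only an electric field acts, so F = qE = (1.602×10⁻¹⁹ C)·(0, -4800, 9100) = (0, -7.69×10⁻¹⁶, 1.46×10⁻¹⁵) N.

F ≈ (0, -7.69×10⁻¹⁶, 1.46×10⁻¹⁵) N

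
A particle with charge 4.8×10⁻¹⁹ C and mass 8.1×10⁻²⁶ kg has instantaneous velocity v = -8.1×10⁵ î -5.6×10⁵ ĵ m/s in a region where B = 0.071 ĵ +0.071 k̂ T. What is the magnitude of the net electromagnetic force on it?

|F| ≈ 4.35×10⁻¹⁴ N

v×B = (-3.98×10⁴, 5.75×10⁴, -5.75×10⁴) N/C.
F = q v×B = (4.8×10⁻¹⁹ C)·(-3.98×10⁴, 5.75×10⁴, -5.75×10⁴) = (-1.91×10⁻¹⁴, 2.76×10⁻¹⁴, -2.76×10⁻¹⁴) N.
|F| = 4.35×10⁻¹⁴ N.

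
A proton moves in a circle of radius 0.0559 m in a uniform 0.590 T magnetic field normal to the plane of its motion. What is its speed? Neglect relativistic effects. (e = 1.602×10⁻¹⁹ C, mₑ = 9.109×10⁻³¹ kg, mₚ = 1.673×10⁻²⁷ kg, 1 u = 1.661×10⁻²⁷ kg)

v ≈ 3.16×10⁶ m/s

From |q|vB = mv²/r, v = |q|Br/m.
v = (1.602×10⁻¹⁹)(0.590)(0.0559)/1.673×10⁻²⁷ ≈ 3.16×10⁶ m/s.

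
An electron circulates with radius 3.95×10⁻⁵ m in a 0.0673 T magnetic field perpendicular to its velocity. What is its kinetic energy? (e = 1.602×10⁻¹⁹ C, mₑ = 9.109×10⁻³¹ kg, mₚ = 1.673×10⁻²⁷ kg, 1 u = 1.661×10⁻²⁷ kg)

v = |q|Br/m, then KE = ½mv² = (qBr)²/(2m).
v = (1.602×10⁻¹⁹)(0.0673)(3.95×10⁻⁵)/9.109×10⁻³¹ ≈ 4.675×10⁵ m/s.
KE = ½(9.109×10⁻³¹)(4.675×10⁵)² ≈ 9.96×10⁻²⁰ J.

KE ≈ 9.96×10⁻²⁰ J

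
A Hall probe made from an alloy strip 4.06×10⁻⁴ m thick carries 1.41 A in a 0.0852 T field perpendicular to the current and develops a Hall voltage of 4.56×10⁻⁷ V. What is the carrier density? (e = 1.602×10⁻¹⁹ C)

From V_H = IB/(n e t), n = IB/(V_H e t).
n = (1.41)(0.0852)/((4.56×10⁻⁷)(1.602×10⁻¹⁹)(4.06×10⁻⁴)) ≈ 4.05×10²⁷ m⁻³.

n ≈ 4.05×10²⁷ m⁻³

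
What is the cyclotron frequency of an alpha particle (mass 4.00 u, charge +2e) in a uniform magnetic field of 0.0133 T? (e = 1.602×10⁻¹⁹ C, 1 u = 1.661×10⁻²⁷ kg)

f ≈ 1.02×10⁵ Hz

f = |q|B/(2πm).
f = (3.204×10⁻¹⁹)(0.0133)/(2π·6.644×10⁻²⁷) ≈ 1.02×10⁵ Hz.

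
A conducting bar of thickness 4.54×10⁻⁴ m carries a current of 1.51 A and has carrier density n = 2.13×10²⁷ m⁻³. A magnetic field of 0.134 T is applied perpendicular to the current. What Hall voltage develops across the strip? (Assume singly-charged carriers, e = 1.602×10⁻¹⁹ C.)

V_H ≈ 1.31×10⁻⁶ V

V_H = IB/(n e t).
V_H = (1.51)(0.134)/((2.13×10²⁷)(1.602×10⁻¹⁹)(4.54×10⁻⁴)) ≈ 1.31×10⁻⁶ V.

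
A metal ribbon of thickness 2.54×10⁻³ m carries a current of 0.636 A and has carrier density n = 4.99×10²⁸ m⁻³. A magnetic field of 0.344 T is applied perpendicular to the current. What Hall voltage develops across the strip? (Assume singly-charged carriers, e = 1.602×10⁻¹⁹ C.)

V_H ≈ 1.08×10⁻⁸ V

V_H = IB/(n e t).
V_H = (0.636)(0.344)/((4.99×10²⁸)(1.602×10⁻¹⁹)(2.54×10⁻³)) ≈ 1.08×10⁻⁸ V.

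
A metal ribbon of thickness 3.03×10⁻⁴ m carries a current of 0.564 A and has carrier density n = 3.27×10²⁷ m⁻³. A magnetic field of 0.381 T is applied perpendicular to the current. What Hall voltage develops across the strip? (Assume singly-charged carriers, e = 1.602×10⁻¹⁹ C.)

V_H = IB/(n e t).
V_H = (0.564)(0.381)/((3.27×10²⁷)(1.602×10⁻¹⁹)(3.03×10⁻⁴)) ≈ 1.35×10⁻⁶ V.

V_H ≈ 1.35×10⁻⁶ V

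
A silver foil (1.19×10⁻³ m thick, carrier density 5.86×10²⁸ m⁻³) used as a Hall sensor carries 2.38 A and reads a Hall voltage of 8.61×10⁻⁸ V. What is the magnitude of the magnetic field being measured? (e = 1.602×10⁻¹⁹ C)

B ≈ 0.404 T

From V_H = IB/(n e t), B = V_H n e t / I.
B = (8.61×10⁻⁸)(5.86×10²⁸)(1.602×10⁻¹⁹)(1.19×10⁻³)/2.38 ≈ 0.404 T.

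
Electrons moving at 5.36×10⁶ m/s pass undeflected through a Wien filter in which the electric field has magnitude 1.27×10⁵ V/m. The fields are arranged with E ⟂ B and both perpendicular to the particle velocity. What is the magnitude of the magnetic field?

B = 0.0237 T

Balance of forces in the selector: qE = qvB ⇒ B = E/v.
B = 1.27×10⁵/5.36×10⁶ = 0.0237 T.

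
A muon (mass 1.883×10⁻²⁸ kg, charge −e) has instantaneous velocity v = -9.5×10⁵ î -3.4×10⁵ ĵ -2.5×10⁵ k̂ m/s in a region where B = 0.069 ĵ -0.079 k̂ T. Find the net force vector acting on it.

v×B = (4.41×10⁴, -7.50×10⁴, -6.56×10⁴) N/C.
F = q v×B = (−1.602×10⁻¹⁹ C)·(4.41×10⁴, -7.50×10⁴, -6.56×10⁴) = (-7.07×10⁻¹⁵, 1.20×10⁻¹⁴, 1.05×10⁻¹⁴) N.

F ≈ (-7.07×10⁻¹⁵, 1.20×10⁻¹⁴, 1.05×10⁻¹⁴) N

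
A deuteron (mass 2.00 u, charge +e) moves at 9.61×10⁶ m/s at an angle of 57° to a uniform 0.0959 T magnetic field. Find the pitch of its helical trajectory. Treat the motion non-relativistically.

v∥ = v cosθ = 9.61×10⁶·cos57° ≈ 5.234×10⁶ m/s.
T = 2πm/(|q|B) = 2π(3.322×10⁻²⁷)/((1.602×10⁻¹⁹)(0.0959)) ≈ 1.359×10⁻⁶ s.
pitch = v∥ T = (5.234×10⁶)(1.359×10⁻⁶) ≈ 7.11 m.

p ≈ 7.11 m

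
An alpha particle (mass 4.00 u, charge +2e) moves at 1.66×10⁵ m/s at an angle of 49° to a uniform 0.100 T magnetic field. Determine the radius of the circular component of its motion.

r ≈ 0.0260 m

v⊥ = v sinθ = 1.66×10⁵·sin49° ≈ 1.253×10⁵ m/s.
r = m v⊥/(|q|B) = (6.644×10⁻²⁷)(1.253×10⁵)/((3.204×10⁻¹⁹)(0.100)) ≈ 0.0260 m.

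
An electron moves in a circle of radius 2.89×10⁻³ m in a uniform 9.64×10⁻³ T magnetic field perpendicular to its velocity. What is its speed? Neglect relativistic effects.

From |q|vB = mv²/r, v = |q|Br/m.
v = (1.602×10⁻¹⁹)(9.64×10⁻³)(2.89×10⁻³)/9.109×10⁻³¹ ≈ 4.90×10⁶ m/s.

v ≈ 4.90×10⁶ m/s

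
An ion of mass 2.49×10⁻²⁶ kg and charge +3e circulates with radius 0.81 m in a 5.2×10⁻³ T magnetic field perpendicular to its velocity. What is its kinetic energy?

v = |q|Br/m, then KE = ½mv² = (qBr)²/(2m).
v = (4.806×10⁻¹⁹)(5.2×10⁻³)(0.81)/2.49×10⁻²⁶ ≈ 8.130×10⁴ m/s.
KE = ½(2.49×10⁻²⁶)(8.130×10⁴)² ≈ 8.2×10⁻¹⁷ J.

KE ≈ 8.2×10⁻¹⁷ J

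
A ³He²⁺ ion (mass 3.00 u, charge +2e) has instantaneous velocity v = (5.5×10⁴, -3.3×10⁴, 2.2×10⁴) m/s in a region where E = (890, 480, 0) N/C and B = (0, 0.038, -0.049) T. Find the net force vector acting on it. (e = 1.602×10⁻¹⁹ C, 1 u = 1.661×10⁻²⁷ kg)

v×B = (781, 2700, 2090) N/C.
E + v×B = (1670, 3180, 2090) N/C.
F = q(E + v×B) = (3.204×10⁻¹⁹ C)·(1670, 3180, 2090) = (5.35×10⁻¹⁶, 1.02×10⁻¹⁵, 6.70×10⁻¹⁶) N.

F ≈ (5.35×10⁻¹⁶, 1.02×10⁻¹⁵, 6.70×10⁻¹⁶) N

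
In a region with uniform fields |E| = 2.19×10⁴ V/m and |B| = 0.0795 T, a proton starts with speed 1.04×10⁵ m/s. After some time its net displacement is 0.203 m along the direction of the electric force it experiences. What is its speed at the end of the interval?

v_f ≈ 9.29×10⁵ m/s

B does no work; ΔKE = |q|E d.
½mv_f² = ½mv₀² + |q|Ed = ½(1.673×10⁻²⁷)(1.04×10⁵)² + (1.602×10⁻¹⁹)(2.19×10⁴)(0.203) ≈ 9.048×10⁻¹⁸ J + 7.122×10⁻¹⁶ J ≈ 7.212×10⁻¹⁶ J.
v_f = √(2·7.212×10⁻¹⁶/1.673×10⁻²⁷) ≈ 9.29×10⁵ m/s.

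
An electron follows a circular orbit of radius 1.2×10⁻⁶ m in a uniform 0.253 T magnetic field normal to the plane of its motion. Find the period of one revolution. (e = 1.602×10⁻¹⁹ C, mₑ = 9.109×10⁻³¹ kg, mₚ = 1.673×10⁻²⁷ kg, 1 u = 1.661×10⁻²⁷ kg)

The cyclotron period depends only on m, q, B: T = 2πm/(|q|B).
T = 2π(9.109×10⁻³¹)/((1.602×10⁻¹⁹)(0.253)) ≈ 1.41×10⁻¹⁰ s.

T ≈ 1.41×10⁻¹⁰ s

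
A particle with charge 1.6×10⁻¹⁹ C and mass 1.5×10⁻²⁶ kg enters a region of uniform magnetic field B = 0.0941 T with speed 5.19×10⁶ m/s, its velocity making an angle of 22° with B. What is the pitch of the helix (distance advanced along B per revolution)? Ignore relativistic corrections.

v∥ = v cosθ = 5.19×10⁶·cos22° ≈ 4.812×10⁶ m/s.
T = 2πm/(|q|B) = 2π(1.5×10⁻²⁶)/((1.6×10⁻¹⁹)(0.0941)) ≈ 6.260×10⁻⁶ s.
pitch = v∥ T = (4.812×10⁶)(6.260×10⁻⁶) ≈ 30.1 m.

p ≈ 30.1 m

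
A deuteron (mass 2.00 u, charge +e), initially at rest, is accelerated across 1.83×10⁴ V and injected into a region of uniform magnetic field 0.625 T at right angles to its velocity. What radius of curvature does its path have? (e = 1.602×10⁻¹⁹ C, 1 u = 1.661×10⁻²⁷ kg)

r ≈ 0.0441 m

Acceleration: |q|V = ½mv² ⇒ v = √(2|q|V/m) = √(2·1.602×10⁻¹⁹·1.83×10⁴/3.322×10⁻²⁷) ≈ 1.329×10⁶ m/s.
In the field: r = mv/(|q|B) = (3.322×10⁻²⁷)(1.329×10⁶)/((1.602×10⁻¹⁹)(0.625)) ≈ 0.0441 m.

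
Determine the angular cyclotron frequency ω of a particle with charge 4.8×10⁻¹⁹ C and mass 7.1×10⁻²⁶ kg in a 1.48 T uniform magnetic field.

ω = |q|B/m.
ω = (4.8×10⁻¹⁹)(1.48)/7.1×10⁻²⁶ ≈ 1.00×10⁷ rad/s.

ω ≈ 1.00×10⁷ rad/s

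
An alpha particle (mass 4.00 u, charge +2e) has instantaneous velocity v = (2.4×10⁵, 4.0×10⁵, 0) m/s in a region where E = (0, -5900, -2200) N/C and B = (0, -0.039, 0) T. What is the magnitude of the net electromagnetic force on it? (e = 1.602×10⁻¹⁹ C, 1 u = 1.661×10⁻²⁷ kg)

|F| ≈ 4.16×10⁻¹⁵ N

v×B = (0, 0, -9360) N/C.
E + v×B = (0, -5900, -1.16×10⁴) N/C.
F = q(E + v×B) = (3.204×10⁻¹⁹ C)·(0, -5900, -1.16×10⁴) = (0, -1.89×10⁻¹⁵, -3.70×10⁻¹⁵) N.
|F| = 4.16×10⁻¹⁵ N.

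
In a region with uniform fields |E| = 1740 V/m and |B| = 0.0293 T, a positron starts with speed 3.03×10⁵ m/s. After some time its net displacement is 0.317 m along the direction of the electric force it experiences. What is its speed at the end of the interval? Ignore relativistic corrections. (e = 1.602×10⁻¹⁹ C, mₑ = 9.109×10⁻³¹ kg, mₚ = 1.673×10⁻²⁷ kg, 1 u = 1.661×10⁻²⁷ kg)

B does no work; ΔKE = |q|E d.
½mv_f² = ½mv₀² + |q|Ed = ½(9.109×10⁻³¹)(3.03×10⁵)² + (1.602×10⁻¹⁹)(1740)(0.317) ≈ 4.181×10⁻²⁰ J + 8.836×10⁻¹⁷ J ≈ 8.840×10⁻¹⁷ J.
v_f = √(2·8.840×10⁻¹⁷/9.109×10⁻³¹) ≈ 1.39×10⁷ m/s.

v_f ≈ 1.39×10⁷ m/s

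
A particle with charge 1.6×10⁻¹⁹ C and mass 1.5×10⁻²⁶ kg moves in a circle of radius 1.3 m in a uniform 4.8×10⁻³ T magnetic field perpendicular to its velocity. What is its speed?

v ≈ 6.7×10⁴ m/s

From |q|vB = mv²/r, v = |q|Br/m.
v = (1.6×10⁻¹⁹)(4.8×10⁻³)(1.3)/1.5×10⁻²⁶ ≈ 6.7×10⁴ m/s.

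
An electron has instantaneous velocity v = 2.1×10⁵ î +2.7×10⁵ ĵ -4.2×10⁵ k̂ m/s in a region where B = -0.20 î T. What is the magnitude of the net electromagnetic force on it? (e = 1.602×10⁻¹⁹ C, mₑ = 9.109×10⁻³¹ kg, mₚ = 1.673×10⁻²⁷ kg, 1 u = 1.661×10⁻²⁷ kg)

|F| ≈ 1.60×10⁻¹⁴ N

v×B = (0, 8.40×10⁴, 5.40×10⁴) N/C.
F = q v×B = (−1.602×10⁻¹⁹ C)·(0, 8.40×10⁴, 5.40×10⁴) = (0, -1.35×10⁻¹⁴, -8.65×10⁻¹⁵) N.
|F| = 1.60×10⁻¹⁴ N.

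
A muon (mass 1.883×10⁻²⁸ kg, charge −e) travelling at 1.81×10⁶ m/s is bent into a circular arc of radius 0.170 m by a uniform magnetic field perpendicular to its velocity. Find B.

From |q|vB = mv²/r, B = mv/(|q|r).
B = (1.883×10⁻²⁸)(1.81×10⁶)/((1.602×10⁻¹⁹)(0.170)) ≈ 0.0125 T.

B ≈ 0.0125 T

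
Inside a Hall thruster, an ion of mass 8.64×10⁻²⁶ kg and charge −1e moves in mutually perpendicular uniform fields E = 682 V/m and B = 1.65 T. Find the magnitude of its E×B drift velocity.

v_d ≈ 413 m/s

The steady drift has the magnetic force balancing the electric force, so v_d = E/B.
v_d = 682/1.65 = 413 m/s.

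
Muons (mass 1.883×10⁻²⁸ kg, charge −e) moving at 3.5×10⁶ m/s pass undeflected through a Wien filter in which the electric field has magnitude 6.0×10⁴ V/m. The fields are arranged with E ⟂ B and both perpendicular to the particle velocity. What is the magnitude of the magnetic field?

Balance of forces in the selector: qE = qvB ⇒ B = E/v.
B = 6.0×10⁴/3.5×10⁶ = 0.017 T.

B = 0.017 T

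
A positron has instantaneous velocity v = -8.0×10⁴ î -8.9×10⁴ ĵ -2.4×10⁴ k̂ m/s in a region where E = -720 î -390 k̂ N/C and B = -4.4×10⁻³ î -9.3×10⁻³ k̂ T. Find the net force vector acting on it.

v×B = (828, -638, -392) N/C.
E + v×B = (108, -638, -782) N/C.
F = q(E + v×B) = (1.602×10⁻¹⁹ C)·(108, -638, -782) = (1.73×10⁻¹⁷, -1.02×10⁻¹⁶, -1.25×10⁻¹⁶) N.

F ≈ (1.73×10⁻¹⁷, -1.02×10⁻¹⁶, -1.25×10⁻¹⁶) N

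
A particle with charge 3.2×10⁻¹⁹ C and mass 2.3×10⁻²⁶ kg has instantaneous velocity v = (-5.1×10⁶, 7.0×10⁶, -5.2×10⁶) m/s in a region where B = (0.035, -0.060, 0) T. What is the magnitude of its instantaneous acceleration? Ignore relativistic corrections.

v×B = (-3.12×10⁵, -1.82×10⁵, 6.10×10⁴) N/C.
F = q v×B = (3.2×10⁻¹⁹ C)·(-3.12×10⁵, -1.82×10⁵, 6.10×10⁴) = (-9.98×10⁻¹⁴, -5.82×10⁻¹⁴, 1.95×10⁻¹⁴) N.
|a| = |F|/m = 1.172×10⁻¹³/2.3×10⁻²⁶ ≈ 5.10×10¹² m/s².

|a| ≈ 5.10×10¹² m/s²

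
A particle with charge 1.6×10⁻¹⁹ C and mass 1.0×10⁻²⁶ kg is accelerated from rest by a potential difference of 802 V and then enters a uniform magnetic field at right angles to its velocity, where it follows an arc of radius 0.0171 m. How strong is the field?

B ≈ 0.586 T

v = √(2|q|V/m) = √(2·1.6×10⁻¹⁹·802/1.0×10⁻²⁶) ≈ 1.602×10⁵ m/s.
B = mv/(|q|r) = (1.0×10⁻²⁶)(1.602×10⁵)/((1.6×10⁻¹⁹)(0.0171)) ≈ 0.586 T.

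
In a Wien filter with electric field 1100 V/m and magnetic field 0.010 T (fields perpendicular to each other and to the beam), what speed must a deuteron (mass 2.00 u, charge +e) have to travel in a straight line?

v = 1.1×10⁵ m/s

Straight-line motion ⇒ electric and magnetic forces cancel, so E = vB.
v = E/B = 1100/0.010 = 1.1×10⁵ m/s.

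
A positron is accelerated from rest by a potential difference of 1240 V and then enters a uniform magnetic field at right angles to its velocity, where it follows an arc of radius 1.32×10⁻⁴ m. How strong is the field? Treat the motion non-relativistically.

B ≈ 0.900 T

v = √(2|q|V/m) = √(2·1.602×10⁻¹⁹·1240/9.109×10⁻³¹) ≈ 2.088×10⁷ m/s.
B = mv/(|q|r) = (9.109×10⁻³¹)(2.088×10⁷)/((1.602×10⁻¹⁹)(1.32×10⁻⁴)) ≈ 0.900 T.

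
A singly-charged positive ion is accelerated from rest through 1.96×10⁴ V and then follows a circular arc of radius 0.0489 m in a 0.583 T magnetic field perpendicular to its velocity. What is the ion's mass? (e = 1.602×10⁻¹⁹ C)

Combine |q|V = ½mv² and r = mv/(|q|B): eliminate v to get m = qB²r²/(2V).
m = (1.602×10⁻¹⁹)(0.583)²(0.0489)²/(2·1.96×10⁴) ≈ 3.32×10⁻²⁷ kg.

m ≈ 3.32×10⁻²⁷ kg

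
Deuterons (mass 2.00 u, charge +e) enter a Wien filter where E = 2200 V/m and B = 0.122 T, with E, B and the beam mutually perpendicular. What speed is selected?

v = 1.80×10⁴ m/s

Zero net Lorentz force requires |qE| = |q v×B|, i.e. E = vB.
v = E/B = 2200/0.122 = 1.80×10⁴ m/s.
The result is independent of the particle's charge and mass.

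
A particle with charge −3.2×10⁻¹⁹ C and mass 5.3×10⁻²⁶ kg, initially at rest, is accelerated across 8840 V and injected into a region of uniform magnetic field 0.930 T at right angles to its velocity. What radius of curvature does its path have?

r ≈ 0.0582 m

Acceleration: |q|V = ½mv² ⇒ v = √(2|q|V/m) = √(2·3.2×10⁻¹⁹·8840/5.3×10⁻²⁶) ≈ 3.267×10⁵ m/s.
In the field: r = mv/(|q|B) = (5.3×10⁻²⁶)(3.267×10⁵)/((3.2×10⁻¹⁹)(0.930)) ≈ 0.0582 m.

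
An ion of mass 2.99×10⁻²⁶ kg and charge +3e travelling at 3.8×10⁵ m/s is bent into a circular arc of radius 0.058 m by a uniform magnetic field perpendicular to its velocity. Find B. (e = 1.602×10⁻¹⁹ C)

B ≈ 0.41 T

From |q|vB = mv²/r, B = mv/(|q|r).
B = (2.99×10⁻²⁶)(3.8×10⁵)/((4.806×10⁻¹⁹)(0.058)) ≈ 0.41 T.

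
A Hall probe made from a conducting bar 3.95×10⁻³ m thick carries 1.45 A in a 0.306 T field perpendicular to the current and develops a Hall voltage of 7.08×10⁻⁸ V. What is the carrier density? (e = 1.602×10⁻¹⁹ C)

n ≈ 9.90×10²⁷ m⁻³

From V_H = IB/(n e t), n = IB/(V_H e t).
n = (1.45)(0.306)/((7.08×10⁻⁸)(1.602×10⁻¹⁹)(3.95×10⁻³)) ≈ 9.90×10²⁷ m⁻³.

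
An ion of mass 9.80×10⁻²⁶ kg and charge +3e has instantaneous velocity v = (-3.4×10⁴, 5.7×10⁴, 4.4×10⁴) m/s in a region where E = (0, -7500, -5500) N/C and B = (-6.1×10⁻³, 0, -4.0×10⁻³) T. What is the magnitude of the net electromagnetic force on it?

|F| ≈ 4.54×10⁻¹⁵ N

v×B = (-228, -404, 348) N/C.
E + v×B = (-228, -7900, -5150) N/C.
F = q(E + v×B) = (4.806×10⁻¹⁹ C)·(-228, -7900, -5150) = (-1.10×10⁻¹⁶, -3.80×10⁻¹⁵, -2.48×10⁻¹⁵) N.
|F| = 4.54×10⁻¹⁵ N.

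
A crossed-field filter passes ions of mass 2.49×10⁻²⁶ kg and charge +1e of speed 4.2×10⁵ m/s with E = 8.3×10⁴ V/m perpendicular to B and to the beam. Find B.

B = 0.20 T

Balance of forces in the selector: qE = qvB ⇒ B = E/v.
B = 8.3×10⁴/4.2×10⁵ = 0.20 T.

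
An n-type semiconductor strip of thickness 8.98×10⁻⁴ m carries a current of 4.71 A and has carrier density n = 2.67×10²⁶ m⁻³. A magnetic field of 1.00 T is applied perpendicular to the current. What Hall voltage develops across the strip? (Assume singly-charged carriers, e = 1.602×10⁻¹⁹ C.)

V_H = IB/(n e t).
V_H = (4.71)(1.00)/((2.67×10²⁶)(1.602×10⁻¹⁹)(8.98×10⁻⁴)) ≈ 1.23×10⁻⁴ V.

V_H ≈ 1.23×10⁻⁴ V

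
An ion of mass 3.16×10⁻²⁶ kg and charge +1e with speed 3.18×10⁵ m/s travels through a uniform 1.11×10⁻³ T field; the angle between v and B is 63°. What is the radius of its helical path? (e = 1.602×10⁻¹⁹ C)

v⊥ = v sinθ = 3.18×10⁵·sin63° ≈ 2.833×10⁵ m/s.
r = m v⊥/(|q|B) = (3.16×10⁻²⁶)(2.833×10⁵)/((1.602×10⁻¹⁹)(1.11×10⁻³)) ≈ 50.4 m.

r ≈ 50.4 m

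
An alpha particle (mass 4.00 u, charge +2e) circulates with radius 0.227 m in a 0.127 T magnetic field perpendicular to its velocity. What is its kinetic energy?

v = |q|Br/m, then KE = ½mv² = (qBr)²/(2m).
v = (3.204×10⁻¹⁹)(0.127)(0.227)/6.644×10⁻²⁷ ≈ 1.390×10⁶ m/s.
KE = ½(6.644×10⁻²⁷)(1.390×10⁶)² ≈ 6.42×10⁻¹⁵ J.

KE ≈ 6.42×10⁻¹⁵ J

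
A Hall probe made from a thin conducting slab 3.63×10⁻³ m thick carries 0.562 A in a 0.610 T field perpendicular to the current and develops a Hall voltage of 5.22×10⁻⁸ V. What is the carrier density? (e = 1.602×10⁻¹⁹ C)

From V_H = IB/(n e t), n = IB/(V_H e t).
n = (0.562)(0.610)/((5.22×10⁻⁸)(1.602×10⁻¹⁹)(3.63×10⁻³)) ≈ 1.13×10²⁸ m⁻³.

n ≈ 1.13×10²⁸ m⁻³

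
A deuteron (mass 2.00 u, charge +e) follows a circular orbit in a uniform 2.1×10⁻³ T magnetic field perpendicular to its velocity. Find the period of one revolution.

The cyclotron period depends only on m, q, B: T = 2πm/(|q|B).
T = 2π(3.322×10⁻²⁷)/((1.602×10⁻¹⁹)(2.1×10⁻³)) ≈ 6.2×10⁻⁵ s.

T ≈ 6.2×10⁻⁵ s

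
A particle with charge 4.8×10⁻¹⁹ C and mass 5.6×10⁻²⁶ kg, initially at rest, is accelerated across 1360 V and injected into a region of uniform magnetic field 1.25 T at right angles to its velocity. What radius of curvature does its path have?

r ≈ 0.0143 m

Acceleration: |q|V = ½mv² ⇒ v = √(2|q|V/m) = √(2·4.8×10⁻¹⁹·1360/5.6×10⁻²⁶) ≈ 1.527×10⁵ m/s.
In the field: r = mv/(|q|B) = (5.6×10⁻²⁶)(1.527×10⁵)/((4.8×10⁻¹⁹)(1.25)) ≈ 0.0143 m.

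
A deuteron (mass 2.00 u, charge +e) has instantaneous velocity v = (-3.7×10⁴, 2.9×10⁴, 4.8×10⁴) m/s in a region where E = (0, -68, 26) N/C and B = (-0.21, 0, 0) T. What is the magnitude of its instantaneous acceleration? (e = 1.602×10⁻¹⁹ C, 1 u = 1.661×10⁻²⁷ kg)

|a| ≈ 5.71×10¹¹ m/s²

v×B = (0, -1.01×10⁴, 6090) N/C.
E + v×B = (0, -1.01×10⁴, 6120) N/C.
F = q(E + v×B) = (1.602×10⁻¹⁹ C)·(0, -1.01×10⁴, 6120) = (0, -1.63×10⁻¹⁵, 9.80×10⁻¹⁶) N.
|a| = |F|/m = 1.898×10⁻¹⁵/3.322×10⁻²⁷ ≈ 5.71×10¹¹ m/s².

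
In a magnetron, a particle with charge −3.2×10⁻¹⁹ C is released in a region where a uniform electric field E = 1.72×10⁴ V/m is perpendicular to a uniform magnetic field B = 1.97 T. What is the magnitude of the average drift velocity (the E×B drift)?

v_d ≈ 8730 m/s

The steady drift has the magnetic force balancing the electric force, so v_d = E/B.
v_d = 1.72×10⁴/1.97 = 8730 m/s.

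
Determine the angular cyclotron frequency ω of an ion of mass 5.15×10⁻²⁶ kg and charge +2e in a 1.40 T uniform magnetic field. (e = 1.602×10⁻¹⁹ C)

ω ≈ 8.71×10⁶ rad/s

ω = |q|B/m.
ω = (3.204×10⁻¹⁹)(1.40)/5.15×10⁻²⁶ ≈ 8.71×10⁶ rad/s.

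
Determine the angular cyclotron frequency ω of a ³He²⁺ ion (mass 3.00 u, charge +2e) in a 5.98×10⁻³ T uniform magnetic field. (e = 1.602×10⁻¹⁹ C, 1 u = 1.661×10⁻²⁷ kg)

ω = |q|B/m.
ω = (3.204×10⁻¹⁹)(5.98×10⁻³)/4.983×10⁻²⁷ ≈ 3.85×10⁵ rad/s.

ω ≈ 3.85×10⁵ rad/s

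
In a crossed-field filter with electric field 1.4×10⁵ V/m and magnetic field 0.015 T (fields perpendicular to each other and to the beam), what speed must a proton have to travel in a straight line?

v = 9.3×10⁶ m/s

Zero net Lorentz force requires |qE| = |q v×B|, i.e. E = vB.
v = E/B = 1.4×10⁵/0.015 = 9.3×10⁶ m/s.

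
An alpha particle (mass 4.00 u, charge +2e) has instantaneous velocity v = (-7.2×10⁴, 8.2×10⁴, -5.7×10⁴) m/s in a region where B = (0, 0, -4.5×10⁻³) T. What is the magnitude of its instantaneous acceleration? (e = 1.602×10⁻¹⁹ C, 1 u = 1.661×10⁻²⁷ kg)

|a| ≈ 2.37×10¹⁰ m/s²

v×B = (-369, -324, 0) N/C.
F = q v×B = (3.204×10⁻¹⁹ C)·(-369, -324, 0) = (-1.18×10⁻¹⁶, -1.04×10⁻¹⁶, 0) N.
|a| = |F|/m = 1.573×10⁻¹⁶/6.644×10⁻²⁷ ≈ 2.37×10¹⁰ m/s².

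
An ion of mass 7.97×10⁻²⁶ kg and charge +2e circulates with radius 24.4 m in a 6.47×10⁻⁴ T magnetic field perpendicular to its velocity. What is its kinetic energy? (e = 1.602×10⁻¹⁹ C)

KE ≈ 1000 eV

v = |q|Br/m, then KE = ½mv² = (qBr)²/(2m).
v = (3.204×10⁻¹⁹)(6.47×10⁻⁴)(24.4)/7.97×10⁻²⁶ ≈ 6.346×10⁴ m/s.
KE = ½(7.97×10⁻²⁶)(6.346×10⁴)² ≈ 1.61×10⁻¹⁶ J = 1000 eV.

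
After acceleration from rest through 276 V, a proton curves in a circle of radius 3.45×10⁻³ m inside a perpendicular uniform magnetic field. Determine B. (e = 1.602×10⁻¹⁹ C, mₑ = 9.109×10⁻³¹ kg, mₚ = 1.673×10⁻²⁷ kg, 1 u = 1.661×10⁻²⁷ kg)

v = √(2|q|V/m) = √(2·1.602×10⁻¹⁹·276/1.673×10⁻²⁷) ≈ 2.299×10⁵ m/s.
B = mv/(|q|r) = (1.673×10⁻²⁷)(2.299×10⁵)/((1.602×10⁻¹⁹)(3.45×10⁻³)) ≈ 0.696 T.

B ≈ 0.696 T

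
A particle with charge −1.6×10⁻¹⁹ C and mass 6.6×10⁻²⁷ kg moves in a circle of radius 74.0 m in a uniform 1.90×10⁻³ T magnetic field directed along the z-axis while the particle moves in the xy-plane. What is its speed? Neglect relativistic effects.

v ≈ 3.41×10⁶ m/s

From |q|vB = mv²/r, v = |q|Br/m.
v = (1.6×10⁻¹⁹)(1.90×10⁻³)(74.0)/6.6×10⁻²⁷ ≈ 3.41×10⁶ m/s.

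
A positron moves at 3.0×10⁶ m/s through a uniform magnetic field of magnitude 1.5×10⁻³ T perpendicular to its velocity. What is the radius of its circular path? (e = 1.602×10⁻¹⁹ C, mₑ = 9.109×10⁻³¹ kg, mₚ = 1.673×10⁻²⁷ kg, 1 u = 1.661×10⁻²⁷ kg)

The magnetic force provides the centripetal force: |q|vB = mv²/r.
r = mv/(|q|B) = (9.109×10⁻³¹)(3.0×10⁶)/((1.602×10⁻¹⁹)(1.5×10⁻³)) ≈ 0.011 m.

r ≈ 0.011 m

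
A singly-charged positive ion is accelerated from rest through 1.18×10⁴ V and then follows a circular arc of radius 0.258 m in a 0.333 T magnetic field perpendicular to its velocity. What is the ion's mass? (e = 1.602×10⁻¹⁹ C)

m ≈ 5.01×10⁻²⁶ kg

Combine |q|V = ½mv² and r = mv/(|q|B): eliminate v to get m = qB²r²/(2V).
m = (1.602×10⁻¹⁹)(0.333)²(0.258)²/(2·1.18×10⁴) ≈ 5.01×10⁻²⁶ kg.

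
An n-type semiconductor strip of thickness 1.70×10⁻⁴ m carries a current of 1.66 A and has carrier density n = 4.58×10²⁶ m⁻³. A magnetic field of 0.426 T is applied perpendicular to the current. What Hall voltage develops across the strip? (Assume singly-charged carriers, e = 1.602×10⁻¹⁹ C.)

V_H = IB/(n e t).
V_H = (1.66)(0.426)/((4.58×10²⁶)(1.602×10⁻¹⁹)(1.70×10⁻⁴)) ≈ 5.67×10⁻⁵ V.

V_H ≈ 5.67×10⁻⁵ V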